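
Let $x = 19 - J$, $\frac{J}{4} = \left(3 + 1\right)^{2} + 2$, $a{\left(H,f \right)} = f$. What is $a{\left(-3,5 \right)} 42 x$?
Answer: $-11130$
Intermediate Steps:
$J = 72$ ($J = 4 \left(\left(3 + 1\right)^{2} + 2\right) = 4 \left(4^{2} + 2\right) = 4 \left(16 + 2\right) = 4 \cdot 18 = 72$)
$x = -53$ ($x = 19 - 72 = -53$)
$a{\left(-3,5 \right)} 42 x = 5 \cdot 42 \left(-53\right) = 210 \left(-53\right) = -11130$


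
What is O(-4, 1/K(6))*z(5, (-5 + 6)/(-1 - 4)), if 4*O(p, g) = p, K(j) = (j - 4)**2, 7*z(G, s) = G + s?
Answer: -24/35 ≈ -0.68571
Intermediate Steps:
z(G, s) = G/7 + s/7 (z(G, s) = (G + s)/7 = G/7 + s/7)
K(j) = (-4 + j)**2
O(p, g) = p/4
O(-4, 1/K(6))*z(5, (-5 + 6)/(-1 - 4)) = ((1/4)*(-4))*((1/7)*5 + ((-5 + 6)/(-1 - 4))/7) = -(5/7 + (1/(-5))/7) = -(5/7 + (1*(-1/5))/7) = -(5/7 + (1/7)*(-1/5)) = -(5/7 - 1/35) = -1*24/35 = -24/35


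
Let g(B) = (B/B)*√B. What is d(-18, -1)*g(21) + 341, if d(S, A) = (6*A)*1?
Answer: 341 - 6*√21 ≈ 313.50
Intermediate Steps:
d(S, A) = 6*A
g(B) = √B (g(B) = 1*√B = √B)
d(-18, -1)*g(21) + 341 = (6*(-1))*√21 + 341 = -6*√21 + 341 = 341 - 6*√21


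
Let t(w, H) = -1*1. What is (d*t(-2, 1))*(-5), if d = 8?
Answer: 40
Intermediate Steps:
t(w, H) = -1
(d*t(-2, 1))*(-5) = (8*(-1))*(-5) = -8*(-5) = 40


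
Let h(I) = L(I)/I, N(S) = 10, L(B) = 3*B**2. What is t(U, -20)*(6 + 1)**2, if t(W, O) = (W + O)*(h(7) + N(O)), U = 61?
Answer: 62279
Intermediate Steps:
h(I) = 3*I (h(I) = (3*I**2)/I = 3*I)
t(W, O) = 31*O + 31*W (t(W, O) = (W + O)*(3*7 + 10) = (O + W)*(21 + 10) = (O + W)*31 = 31*O + 31*W)
t(U, -20)*(6 + 1)**2 = (31*(-20) + 31*61)*(6 + 1)**2 = (-620 + 1891)*7**2 = 1271*49 = 62279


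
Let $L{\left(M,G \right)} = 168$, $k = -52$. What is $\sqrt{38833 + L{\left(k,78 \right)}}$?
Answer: $\sqrt{39001} \approx 197.49$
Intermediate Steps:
$\sqrt{38833 + L{\left(k,78 \right)}} = \sqrt{38833 + 168} = \sqrt{39001}$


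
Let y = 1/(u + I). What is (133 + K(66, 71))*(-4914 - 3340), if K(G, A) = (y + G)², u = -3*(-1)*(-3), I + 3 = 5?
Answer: -1807939652/49 ≈ -3.6897e+7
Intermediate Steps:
I = 2 (I = -3 + 5 = 2)
u = -9 (u = 3*(-3) = -9)
y = -⅐ (y = 1/(-9 + 2) = 1/(-7) = -⅐ ≈ -0.14286)
K(G, A) = (-⅐ + G)²
(133 + K(66, 71))*(-4914 - 3340) = (133 + (-1 + 7*66)²/49)*(-4914 - 3340) = (133 + (-1 + 462)²/49)*(-8254) = (133 + (1/49)*461²)*(-8254) = (133 + (1/49)*212521)*(-8254) = (133 + 212521/49)*(-8254) = (219038/49)*(-8254) = -1807939652/49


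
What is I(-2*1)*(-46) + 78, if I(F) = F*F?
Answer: -106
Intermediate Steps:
I(F) = F**2
I(-2*1)*(-46) + 78 = (-2*1)**2*(-46) + 78 = (-2)**2*(-46) + 78 = 4*(-46) + 78 = -184 + 78 = -106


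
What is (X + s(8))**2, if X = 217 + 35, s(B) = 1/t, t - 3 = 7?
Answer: 6355441/100 ≈ 63554.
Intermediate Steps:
t = 10 (t = 3 + 7 = 10)
s(B) = 1/10
X = 252
(X + s(8))**2 = (252 + 1/10)**2 = (2521/10)**2 = 6355441/100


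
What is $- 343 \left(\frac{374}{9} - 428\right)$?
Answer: $\frac{1192954}{9} \approx 1.3255 \cdot 10^{5}$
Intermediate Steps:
$- 343 \left(\frac{374}{9} - 428\right) = \left(-343\right) \left(- \frac{3478}{9}\right) = \frac{1192954}{9}$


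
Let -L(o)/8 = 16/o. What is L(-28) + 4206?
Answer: 29474/7 ≈ 4210.6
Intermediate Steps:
L(o) = -128/o
L(-28) + 4206 = -128/(-28) + 4206 = -128*(-1/28) + 4206 = 32/7 + 4206 = 29474/7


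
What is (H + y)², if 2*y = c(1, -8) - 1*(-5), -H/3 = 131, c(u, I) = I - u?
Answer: 156025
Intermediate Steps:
H = -393 (H = -3*131 = -393)
y = -2 (y = ((-8 - 1*1) - 1*(-5))/2 = ((-8 - 1) + 5)/2 = (-9 + 5)/2 = (½)*(-4) = -2)
(H + y)² = (-393 - 2)² = (-395)² = 156025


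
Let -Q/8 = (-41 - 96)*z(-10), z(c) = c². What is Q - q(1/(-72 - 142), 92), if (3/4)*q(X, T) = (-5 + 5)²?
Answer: 109600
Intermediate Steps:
q(X, T) = 0 (q(X, T) = 4*(-5 + 5)²/3 = (4/3)*0² = (4/3)*0 = 0)
Q = 109600 (Q = -8*(-41 - 96)*(-10)² = -(-1096)*100 = -8*(-13700) = 109600)
Q - q(1/(-72 - 142), 92) = 109600 - 1*0 = 109600 + 0 = 109600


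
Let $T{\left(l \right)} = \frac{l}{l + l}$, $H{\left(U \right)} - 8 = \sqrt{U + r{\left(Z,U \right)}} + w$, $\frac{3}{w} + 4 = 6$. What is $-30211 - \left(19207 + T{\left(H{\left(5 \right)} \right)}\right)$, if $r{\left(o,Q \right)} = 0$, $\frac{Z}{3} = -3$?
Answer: $- \frac{98837}{2} \approx -49419.0$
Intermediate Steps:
$Z = -9$ ($Z = 3 \left(-3\right) = -9$)
$w = \frac{3}{2}$ ($w = \frac{3}{-4 + 6} = \frac{3}{2} \approx 1.5$)
$H{\left(U \right)} = \frac{19}{2} + \sqrt{U}$ ($H{\left(U \right)} = 8 + \left(\sqrt{U + 0} + \frac{3}{2}\right) = 8 + \left(\sqrt{U} + \frac{3}{2}\right) = 8 + \left(\frac{3}{2} + \sqrt{U}\right) = \frac{19}{2} + \sqrt{U}$)
$T{\left(l \right)} = \frac{1}{2}$ ($T{\left(l \right)} = \frac{l}{2 l} = l \frac{1}{2 l} = \frac{1}{2}$)
$-30211 - \left(19207 + T{\left(H{\left(5 \right)} \right)}\right) = -30211 - \frac{38415}{2} = - \frac{98837}{2}$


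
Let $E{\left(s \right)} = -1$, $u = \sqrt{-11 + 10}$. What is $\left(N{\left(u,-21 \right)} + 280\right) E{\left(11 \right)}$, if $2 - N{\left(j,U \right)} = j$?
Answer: $-282 + i \approx -282.0 + 1.0 i$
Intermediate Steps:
$u = i$ ($u = \sqrt{-1} = i \approx 1.0 i$)
$N{\left(j,U \right)} = 2 - j$
$\left(N{\left(u,-21 \right)} + 280\right) E{\left(11 \right)} = \left(\left(2 - i\right) + 280\right) \left(-1\right) = \left(282 - i\right) \left(-1\right) = -282 + i$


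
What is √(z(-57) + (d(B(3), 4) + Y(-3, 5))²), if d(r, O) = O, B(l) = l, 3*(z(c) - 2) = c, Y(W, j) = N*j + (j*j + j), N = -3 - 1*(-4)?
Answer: 4*√94 ≈ 38.781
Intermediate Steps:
N = 1 (N = -3 + 4 = 1)
Y(W, j) = j² + 2*j (Y(W, j) = 1*j + (j*j + j) = j + (j² + j) = j + (j + j²) = j² + 2*j)
z(c) = 2 + c/3
√(z(-57) + (d(B(3), 4) + Y(-3, 5))²) = √((2 + (⅓)*(-57)) + (4 + 5*(2 + 5))²) = √((2 - 19) + (4 + 5*7)²) = √(-17 + (4 + 35)²) = √(-17 + 39²) = √(-17 + 1521) = √1504 = 4*√94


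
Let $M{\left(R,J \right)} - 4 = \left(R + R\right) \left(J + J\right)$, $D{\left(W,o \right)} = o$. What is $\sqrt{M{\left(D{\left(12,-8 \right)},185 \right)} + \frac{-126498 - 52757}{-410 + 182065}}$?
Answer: $\frac{i \sqrt{7810076777557}}{36331} \approx 76.922 i$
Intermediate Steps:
$M{\left(R,J \right)} = 4 + 4 J R$ ($M{\left(R,J \right)} = 4 + \left(R + R\right) \left(J + J\right) = 4 + 2 R 2 J = 4 + 4 J R$)
$\sqrt{M{\left(D{\left(12,-8 \right)},185 \right)} + \frac{-126498 - 52757}{-410 + 182065}} = \sqrt{\left(4 + 4 \cdot 185 \left(-8\right)\right) + \frac{-126498 - 52757}{-410 + 182065}} = \sqrt{\left(4 - 5920\right) + \frac{-126498 - 52757}{181655}} = \sqrt{-5916 + \left(-126498 - 52757\right) \frac{1}{181655}} = \sqrt{-5916 - \frac{35851}{36331}} = \sqrt{- \frac{214970047}{36331}} = \frac{i \sqrt{7810076777557}}{36331}$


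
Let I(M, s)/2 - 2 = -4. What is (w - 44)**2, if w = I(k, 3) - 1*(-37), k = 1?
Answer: 121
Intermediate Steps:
I(M, s) = -4 (I(M, s) = 4 + 2*(-4) = 4 - 8 = -4)
w = 33 (w = -4 - 1*(-37) = -4 + 37 = 33)
(w - 44)**2 = (33 - 44)**2 = (-11)**2 = 121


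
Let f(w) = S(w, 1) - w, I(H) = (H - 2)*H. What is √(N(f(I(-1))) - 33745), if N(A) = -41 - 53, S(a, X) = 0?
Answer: I*√33839 ≈ 183.95*I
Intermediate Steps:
I(H) = H*(-2 + H) (I(H) = (-2 + H)*H = H*(-2 + H))
f(w) = -w (f(w) = 0 - w = -w)
N(A) = -94
√(N(f(I(-1))) - 33745) = √(-94 - 33745) = √(-33839) = I*√33839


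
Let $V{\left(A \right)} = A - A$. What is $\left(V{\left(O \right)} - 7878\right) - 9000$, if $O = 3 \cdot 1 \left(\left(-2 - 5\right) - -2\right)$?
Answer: $-16878$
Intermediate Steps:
$O = -15$ ($O = 3 \left(-7 + 2\right) = 3 \left(-5\right) = -15$)
$V{\left(A \right)} = 0$
$\left(V{\left(O \right)} - 7878\right) - 9000 = \left(0 - 7878\right) - 9000 = -7878 - 9000 = -16878$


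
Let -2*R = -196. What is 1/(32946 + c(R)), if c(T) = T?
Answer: 1/33044 ≈ 3.0263e-5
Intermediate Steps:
R = 98 (R = -½*(-196) = 98)
1/(32946 + c(R)) = 1/(32946 + 98) = 1/33044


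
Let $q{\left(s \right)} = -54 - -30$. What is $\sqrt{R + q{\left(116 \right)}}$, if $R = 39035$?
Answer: $\sqrt{39011} \approx 197.51$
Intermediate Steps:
$q{\left(s \right)} = -24$ ($q{\left(s \right)} = -54 + 30 = -24$)
$\sqrt{R + q{\left(116 \right)}} = \sqrt{39035 - 24} = \sqrt{39011}$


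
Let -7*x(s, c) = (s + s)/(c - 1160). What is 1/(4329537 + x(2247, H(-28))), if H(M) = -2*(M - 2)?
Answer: 550/2381245671 ≈ 2.3097e-7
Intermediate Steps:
H(M) = 4 - 2*M (H(M) = -2*(-2 + M) = 4 - 2*M)
x(s, c) = -2*s/(7*(-1160 + c)) (x(s, c) = -(s + s)/(7*(c - 1160)) = -2*s/(7*(-1160 + c)))
1/(4329537 + x(2247, H(-28))) = 1/(4329537 - 2*2247/(-8120 + 7*(4 - 2*(-28)))) = 1/(4329537 - 2*2247/(-8120 + 7*(4 + 56))) = 1/(4329537 - 2*2247/(-8120 + 7*60)) = 1/(4329537 - 2*2247/(-8120 + 420)) = 1/(4329537 - 2*2247/(-7700)) = 1/(4329537 - 2*2247*(-1/7700)) = 1/(4329537 + 321/550) = 1/(2381245671/550) = 550/2381245671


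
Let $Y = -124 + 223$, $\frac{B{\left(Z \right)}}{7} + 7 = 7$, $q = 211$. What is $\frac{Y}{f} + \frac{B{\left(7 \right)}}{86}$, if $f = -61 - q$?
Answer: $- \frac{99}{272} \approx -0.36397$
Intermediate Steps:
$B{\left(Z \right)} = 0$ ($B{\left(Z \right)} = -49 + 7 \cdot 7 = -49 + 49 = 0$)
$Y = 99$
$f = -272$ ($f = -61 - 211 = -272$)
$\frac{Y}{f} + \frac{B{\left(7 \right)}}{86} = \frac{99}{-272} + \frac{0}{86} = 99 \left(- \frac{1}{272}\right) + 0 \cdot \frac{1}{86} = - \frac{99}{272} + 0 = - \frac{99}{272}$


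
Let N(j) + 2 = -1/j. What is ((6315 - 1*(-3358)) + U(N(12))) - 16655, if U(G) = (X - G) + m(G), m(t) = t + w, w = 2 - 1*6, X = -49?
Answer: -7035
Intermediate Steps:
w = -4 (w = 2 - 6 = -4)
N(j) = -2 - 1/j
m(t) = -4 + t (m(t) = t - 4 = -4 + t)
U(G) = -53 (U(G) = (-49 - G) + (-4 + G) = -53)
((6315 - 1*(-3358)) + U(N(12))) - 16655 = ((6315 - 1*(-3358)) - 53) - 16655 = ((6315 + 3358) - 53) - 16655 = (9673 - 53) - 16655 = 9620 - 16655 = -7035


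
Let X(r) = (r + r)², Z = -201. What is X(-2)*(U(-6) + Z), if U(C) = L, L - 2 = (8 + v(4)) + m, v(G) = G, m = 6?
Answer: -2896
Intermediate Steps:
X(r) = 4*r² (X(r) = (2*r)² = 4*r²)
L = 20 (L = 2 + ((8 + 4) + 6) = 2 + (12 + 6) = 2 + 18 = 20)
U(C) = 20
X(-2)*(U(-6) + Z) = (4*(-2)²)*(20 - 201) = (4*4)*(-181) = 16*(-181) = -2896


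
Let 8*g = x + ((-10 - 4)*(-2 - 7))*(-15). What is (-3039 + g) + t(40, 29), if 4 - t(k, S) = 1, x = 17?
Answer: -26161/8 ≈ -3270.1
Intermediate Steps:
t(k, S) = 3 (t(k, S) = 4 - 1*1 = 4 - 1 = 3)
g = -1873/8 (g = (17 + ((-10 - 4)*(-2 - 7))*(-15))/8 = (17 - 14*(-9)*(-15))/8 = (17 + 126*(-15))/8 = (17 - 1890)/8 = (⅛)*(-1873) = -1873/8 ≈ -234.13)
(-3039 + g) + t(40, 29) = (-3039 - 1873/8) + 3 = -26185/8 + 3 = -26161/8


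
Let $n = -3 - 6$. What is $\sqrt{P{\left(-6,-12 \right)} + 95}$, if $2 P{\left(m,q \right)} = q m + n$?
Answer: $\frac{\sqrt{506}}{2} \approx 11.247$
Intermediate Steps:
$n = -9$ ($n = -3 - 6 = -9$)
$P{\left(m,q \right)} = - \frac{9}{2} + \frac{m q}{2}$ ($P{\left(m,q \right)} = \frac{q m - 9}{2} = \frac{m q - 9}{2} = \frac{-9 + m q}{2} = - \frac{9}{2} + \frac{m q}{2}$)
$\sqrt{P{\left(-6,-12 \right)} + 95} = \sqrt{\left(- \frac{9}{2} + \frac{1}{2} \left(-6\right) \left(-12\right)\right) + 95} = \sqrt{\left(- \frac{9}{2} + 36\right) + 95} = \sqrt{\frac{63}{2} + 95} = \sqrt{\frac{253}{2}} = \frac{\sqrt{506}}{2}$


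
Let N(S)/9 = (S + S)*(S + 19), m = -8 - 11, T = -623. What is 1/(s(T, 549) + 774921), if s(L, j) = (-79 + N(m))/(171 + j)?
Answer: 720/557943041 ≈ 1.2905e-6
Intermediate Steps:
m = -19
N(S) = 18*S*(19 + S) (N(S) = 9*((S + S)*(S + 19)) = 9*((2*S)*(19 + S)) = 9*(2*S*(19 + S)) = 18*S*(19 + S))
s(L, j) = -79/(171 + j) (s(L, j) = (-79 + 18*(-19)*(19 - 19))/(171 + j) = (-79 + 18*(-19)*0)/(171 + j) = (-79 + 0)/(171 + j) = -79/(171 + j))
1/(s(T, 549) + 774921) = 1/(-79/(171 + 549) + 774921) = 1/(-79/720 + 774921) = 1/(557943041/720) = 720/557943041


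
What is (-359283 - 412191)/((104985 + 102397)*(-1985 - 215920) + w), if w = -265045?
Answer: 771474/45189839755 ≈ 1.7072e-5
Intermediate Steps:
(-359283 - 412191)/((104985 + 102397)*(-1985 - 215920) + w) = (-359283 - 412191)/((104985 + 102397)*(-1985 - 215920) - 265045) = -771474/(207382*(-217905) - 265045) = -771474/(-45189574710 - 265045) = -771474/(-45189839755) = -771474*(-1/45189839755) = 771474/45189839755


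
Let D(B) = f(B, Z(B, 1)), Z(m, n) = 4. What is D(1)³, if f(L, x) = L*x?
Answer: 64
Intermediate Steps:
D(B) = 4*B (D(B) = B*4 = 4*B)
D(1)³ = (4*1)³ = 4³ = 64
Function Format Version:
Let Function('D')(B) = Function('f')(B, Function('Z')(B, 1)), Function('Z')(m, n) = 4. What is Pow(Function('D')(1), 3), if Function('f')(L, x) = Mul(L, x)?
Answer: 64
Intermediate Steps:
Function('D')(B) = Mul(4, B) (Function('D')(B) = Mul(B, 4) = Mul(4, B))
Pow(Function('D')(1), 3) = Pow(Mul(4, 1), 3) = Pow(4, 3) = 64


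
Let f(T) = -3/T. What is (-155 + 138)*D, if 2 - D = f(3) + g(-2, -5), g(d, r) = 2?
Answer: -17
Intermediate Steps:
D = 1 (D = 2 - (-3/3 + 2) = 2 - (-3*⅓ + 2) = 2 - (-1 + 2) = 2 - 1*1 = 2 - 1 = 1)
(-155 + 138)*D = (-155 + 138)*1 = -17*1 = -17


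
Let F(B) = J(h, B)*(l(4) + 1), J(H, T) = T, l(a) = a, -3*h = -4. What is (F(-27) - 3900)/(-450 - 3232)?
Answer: 4035/3682 ≈ 1.0959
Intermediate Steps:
h = 4/3 (h = -1/3*(-4) = 4/3 ≈ 1.3333)
F(B) = 5*B (F(B) = B*(4 + 1) = B*5 = 5*B)
(F(-27) - 3900)/(-450 - 3232) = (5*(-27) - 3900)/(-450 - 3232) = (-135 - 3900)/(-3682) = -4035*(-1/3682) = 4035/3682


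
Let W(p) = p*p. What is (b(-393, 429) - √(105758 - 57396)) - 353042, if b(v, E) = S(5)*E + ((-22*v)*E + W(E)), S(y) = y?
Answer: 3542278 - √48362 ≈ 3.5421e+6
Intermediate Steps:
W(p) = p²
b(v, E) = E² + 5*E - 22*E*v (b(v, E) = 5*E + ((-22*v)*E + E²) = 5*E + (-22*E*v + E²) = 5*E + (E² - 22*E*v) = E² + 5*E - 22*E*v)
(b(-393, 429) - √(105758 - 57396)) - 353042 = (429*(5 + 429 - 22*(-393)) - √(105758 - 57396)) - 353042 = (429*(5 + 429 + 8646) - √48362) - 353042 = (429*9080 - √48362) - 353042 = (3895320 - √48362) - 353042 = 3542278 - √48362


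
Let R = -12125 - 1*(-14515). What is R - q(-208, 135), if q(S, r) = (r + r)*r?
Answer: -34060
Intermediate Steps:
q(S, r) = 2*r² (q(S, r) = (2*r)*r = 2*r²)
R = 2390 (R = -12125 + 14515 = 2390)
R - q(-208, 135) = 2390 - 2*135² = 2390 - 2*18225 = 2390 - 1*36450 = 2390 - 36450 = -34060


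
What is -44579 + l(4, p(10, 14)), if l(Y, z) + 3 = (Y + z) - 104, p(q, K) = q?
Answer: -44672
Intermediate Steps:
l(Y, z) = -107 + Y + z (l(Y, z) = -3 + ((Y + z) - 104) = -3 + (-104 + Y + z) = -107 + Y + z)
-44579 + l(4, p(10, 14)) = -44579 + (-107 + 4 + 10) = -44579 - 93 = -44672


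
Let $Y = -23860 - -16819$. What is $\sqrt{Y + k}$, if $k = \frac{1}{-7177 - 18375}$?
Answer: $\frac{11 i \sqrt{2374536181}}{6388} \approx 83.911 i$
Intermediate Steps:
$k = - \frac{1}{25552}$ ($k = \frac{1}{-25552} = - \frac{1}{25552} \approx -3.9136 \cdot 10^{-5}$)
$Y = -7041$ ($Y = -23860 + 16819 = -7041$)
$\sqrt{Y + k} = \sqrt{-7041 - \frac{1}{25552}} = \sqrt{- \frac{179911633}{25552}} = \frac{11 i \sqrt{2374536181}}{6388}$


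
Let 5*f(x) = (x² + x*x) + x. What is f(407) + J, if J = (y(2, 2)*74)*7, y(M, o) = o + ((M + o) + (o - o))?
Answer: 69449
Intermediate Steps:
y(M, o) = M + 2*o (y(M, o) = o + ((M + o) + 0) = o + (M + o) = M + 2*o)
f(x) = x/5 + 2*x²/5 (f(x) = ((x² + x*x) + x)/5 = ((x² + x²) + x)/5 = (2*x² + x)/5 = (x + 2*x²)/5 = x/5 + 2*x²/5)
J = 3108 (J = ((2 + 2*2)*74)*7 = ((2 + 4)*74)*7 = (6*74)*7 = 444*7 = 3108)
f(407) + J = (⅕)*407*(1 + 2*407) + 3108 = (⅕)*407*(1 + 814) + 3108 = (⅕)*407*815 + 3108 = 66341 + 3108 = 69449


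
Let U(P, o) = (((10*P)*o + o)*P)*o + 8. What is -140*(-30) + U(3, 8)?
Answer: 10160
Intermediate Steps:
U(P, o) = 8 + P*o*(o + 10*P*o) (U(P, o) = ((10*P*o + o)*P)*o + 8 = ((o + 10*P*o)*P)*o + 8 = (P*(o + 10*P*o))*o + 8 = P*o*(o + 10*P*o) + 8 = 8 + P*o*(o + 10*P*o))
-140*(-30) + U(3, 8) = -140*(-30) + (8 + 3*8² + 10*3²*8²) = 4200 + (8 + 3*64 + 10*9*64) = 4200 + (8 + 192 + 5760) = 4200 + 5960 = 10160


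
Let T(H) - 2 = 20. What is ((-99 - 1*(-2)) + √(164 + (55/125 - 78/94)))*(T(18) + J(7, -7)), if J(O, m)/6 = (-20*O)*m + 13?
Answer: -580060 + 1196*√9035374/47 ≈ -5.0357e+5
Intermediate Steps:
T(H) = 22 (T(H) = 2 + 20 = 22)
J(O, m) = 78 - 120*O*m (J(O, m) = 6*((-20*O)*m + 13) = 6*(-20*O*m + 13) = 6*(13 - 20*O*m) = 78 - 120*O*m)
((-99 - 1*(-2)) + √(164 + (55/125 - 78/94)))*(T(18) + J(7, -7)) = ((-99 - 1*(-2)) + √(164 + (55/125 - 78/94)))*(22 + (78 - 120*7*(-7))) = ((-99 + 2) + √(164 + (55*(1/125) - 78*1/94)))*(22 + (78 + 5880)) = (-97 + √(164 + (11/25 - 39/47)))*(22 + 5958) = (-97 + √(164 - 458/1175))*5980 = (-97 + √(192242/1175))*5980 = (-97 + √9035374/235)*5980 = -580060 + 1196*√9035374/47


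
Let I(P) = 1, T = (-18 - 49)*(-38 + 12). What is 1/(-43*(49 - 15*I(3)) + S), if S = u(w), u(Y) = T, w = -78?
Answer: 1/280 ≈ 0.0035714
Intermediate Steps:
T = 1742 (T = -67*(-26) = 1742)
u(Y) = 1742
S = 1742
1/(-43*(49 - 15*I(3)) + S) = 1/(-43*(49 - 15*1) + 1742) = 1/(-43*(49 - 15) + 1742) = 1/(-43*34 + 1742) = 1/(-1462 + 1742) = 1/280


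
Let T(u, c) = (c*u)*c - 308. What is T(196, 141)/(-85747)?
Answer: -205072/4513 ≈ -45.440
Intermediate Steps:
T(u, c) = -308 + u*c² (T(u, c) = u*c² - 308 = -308 + u*c²)
T(196, 141)/(-85747) = (-308 + 196*141²)/(-85747) = (-308 + 196*19881)*(-1/85747) = (-308 + 3896676)*(-1/85747) = 3896368*(-1/85747) = -205072/4513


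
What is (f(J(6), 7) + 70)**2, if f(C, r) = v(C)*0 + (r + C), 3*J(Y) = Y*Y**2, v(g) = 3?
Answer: 22201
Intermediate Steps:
J(Y) = Y**3/3 (J(Y) = (Y*Y**2)/3 = Y**3/3)
f(C, r) = C + r (f(C, r) = 3*0 + (r + C) = 0 + (C + r) = C + r)
(f(J(6), 7) + 70)**2 = (((1/3)*6**3 + 7) + 70)**2 = (((1/3)*216 + 7) + 70)**2 = ((72 + 7) + 70)**2 = (79 + 70)**2 = 149**2 = 22201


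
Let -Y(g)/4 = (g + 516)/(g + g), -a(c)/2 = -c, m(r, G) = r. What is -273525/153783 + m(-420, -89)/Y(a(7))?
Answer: 1462637/388119 ≈ 3.7685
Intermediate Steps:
a(c) = 2*c (a(c) = -(-2)*c = 2*c)
Y(g) = -2*(516 + g)/g (Y(g) = -4*(g + 516)/(g + g) = -4*(516 + g)/(2*g) = -4*(516 + g)*1/(2*g) = -2*(516 + g)/g)
-273525/153783 + m(-420, -89)/Y(a(7)) = -273525/153783 - 420/(-2 - 1032/(2*7)) = -273525*1/153783 - 420/(-2 - 1032/14) = -13025/7323 - 420/(-2 - 1032*1/14) = -13025/7323 - 420/(-2 - 516/7) = -13025/7323 - 420/(-530/7) = -13025/7323 - 420*(-7/530) = -13025/7323 + 294/53 = 1462637/388119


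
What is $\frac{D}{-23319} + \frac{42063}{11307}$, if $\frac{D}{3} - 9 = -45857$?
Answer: $\frac{281786345}{29296437} \approx 9.6185$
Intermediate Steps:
$D = -137544$ ($D = 27 + 3 \left(-45857\right) = 27 - 137571 = -137544$)
$\frac{D}{-23319} + \frac{42063}{11307} = - \frac{137544}{-23319} + \frac{42063}{11307} = \left(-137544\right) \left(- \frac{1}{23319}\right) + 42063 \cdot \frac{1}{11307} = \frac{45848}{7773} + \frac{14021}{3769} = \frac{281786345}{29296437}$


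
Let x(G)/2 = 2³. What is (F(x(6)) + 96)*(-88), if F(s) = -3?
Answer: -8184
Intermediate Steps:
x(G) = 16 (x(G) = 2*2³ = 2*8 = 16)
(F(x(6)) + 96)*(-88) = (-3 + 96)*(-88) = 93*(-88) = -8184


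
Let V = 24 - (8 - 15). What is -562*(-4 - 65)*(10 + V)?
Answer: 1589898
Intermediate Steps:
V = 31 (V = 24 - 1*(-7) = 24 + 7 = 31)
-562*(-4 - 65)*(10 + V) = -562*(-4 - 65)*(10 + 31) = -(-38778)*41 = -562*(-2829) = 1589898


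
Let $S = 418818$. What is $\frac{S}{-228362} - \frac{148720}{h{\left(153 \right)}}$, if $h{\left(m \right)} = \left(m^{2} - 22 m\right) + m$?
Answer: $- \frac{482050511}{52409079} \approx -9.1978$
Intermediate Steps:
$h{\left(m \right)} = m^{2} - 21 m$
$\frac{S}{-228362} - \frac{148720}{h{\left(153 \right)}} = \frac{418818}{-228362} - \frac{148720}{153 \left(-21 + 153\right)} = 418818 \left(- \frac{1}{228362}\right) - \frac{148720}{153 \cdot 132} = - \frac{209409}{114181} - \frac{148720}{20196} = - \frac{209409}{114181} - \frac{3380}{459} = - \frac{482050511}{52409079}$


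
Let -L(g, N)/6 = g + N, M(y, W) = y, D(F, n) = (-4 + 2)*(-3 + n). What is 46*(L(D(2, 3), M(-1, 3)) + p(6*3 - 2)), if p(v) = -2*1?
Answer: 184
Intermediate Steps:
D(F, n) = 6 - 2*n (D(F, n) = -2*(-3 + n) = 6 - 2*n)
L(g, N) = -6*N - 6*g (L(g, N) = -6*(g + N) = -6*(N + g) = -6*N - 6*g)
p(v) = -2
46*(L(D(2, 3), M(-1, 3)) + p(6*3 - 2)) = 46*((-6*(-1) - 6*(6 - 2*3)) - 2) = 46*((6 - 6*(6 - 6)) - 2) = 46*((6 - 6*0) - 2) = 46*((6 + 0) - 2) = 46*(6 - 2) = 46*4 = 184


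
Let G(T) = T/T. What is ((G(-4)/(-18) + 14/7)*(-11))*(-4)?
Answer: 770/9 ≈ 85.556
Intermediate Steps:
G(T) = 1
((G(-4)/(-18) + 14/7)*(-11))*(-4) = ((1/(-18) + 14/7)*(-11))*(-4) = ((1*(-1/18) + 14*(1/7))*(-11))*(-4) = ((-1/18 + 2)*(-11))*(-4) = ((35/18)*(-11))*(-4) = -385/18*(-4) = 770/9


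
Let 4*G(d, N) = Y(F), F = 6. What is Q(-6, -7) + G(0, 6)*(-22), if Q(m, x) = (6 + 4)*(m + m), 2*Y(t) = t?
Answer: -273/2 ≈ -136.50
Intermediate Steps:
Y(t) = t/2
G(d, N) = ¾ (G(d, N) = ((½)*6)/4 = (¼)*3 = ¾)
Q(m, x) = 20*m (Q(m, x) = 10*(2*m) = 20*m)
Q(-6, -7) + G(0, 6)*(-22) = 20*(-6) + (¾)*(-22) = -120 - 33/2 = -273/2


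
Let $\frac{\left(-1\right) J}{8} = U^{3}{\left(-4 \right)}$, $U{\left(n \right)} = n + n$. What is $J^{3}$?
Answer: $68719476736$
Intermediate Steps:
$U{\left(n \right)} = 2 n$
$J = 4096$ ($J = - 8 \left(2 \left(-4\right)\right)^{3} = - 8 \left(-8\right)^{3} = \left(-8\right) \left(-512\right) = 4096$)
$J^{3} = 4096^{3} = 68719476736$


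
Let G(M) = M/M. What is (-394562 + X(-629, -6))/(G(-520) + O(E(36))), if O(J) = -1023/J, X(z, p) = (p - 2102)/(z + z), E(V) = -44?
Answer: -58394928/3589 ≈ -16271.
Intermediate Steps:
X(z, p) = (-2102 + p)/(2*z) (X(z, p) = (-2102 + p)/((2*z)) = (-2102 + p)*(1/(2*z)) = (-2102 + p)/(2*z))
G(M) = 1
(-394562 + X(-629, -6))/(G(-520) + O(E(36))) = (-394562 + (½)*(-2102 - 6)/(-629))/(1 - 1023/(-44)) = (-394562 + (½)*(-1/629)*(-2108))/(1 - 1023*(-1/44)) = (-394562 + 62/37)/(1 + 93/4) = -14598732/(37*97/4) = -14598732/37*4/97 = -58394928/3589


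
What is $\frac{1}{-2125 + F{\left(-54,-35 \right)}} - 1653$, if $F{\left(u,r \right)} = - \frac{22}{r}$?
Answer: $- \frac{122905544}{74353} \approx -1653.0$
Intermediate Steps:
$\frac{1}{-2125 + F{\left(-54,-35 \right)}} - 1653 = \frac{1}{-2125 - \frac{22}{-35}} - 1653 = \frac{1}{-2125 - - \frac{22}{35}} - 1653 = \frac{1}{-2125 + \frac{22}{35}} - 1653 = \frac{1}{- \frac{74353}{35}} - 1653 = - \frac{35}{74353} - 1653 = - \frac{122905544}{74353}$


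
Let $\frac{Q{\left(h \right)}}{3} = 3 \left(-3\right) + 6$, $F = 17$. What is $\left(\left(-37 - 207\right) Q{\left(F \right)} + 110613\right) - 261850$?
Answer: $-149041$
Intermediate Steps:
$Q{\left(h \right)} = -9$ ($Q{\left(h \right)} = 3 \left(3 \left(-3\right) + 6\right) = 3 \left(-9 + 6\right) = 3 \left(-3\right) = -9$)
$\left(\left(-37 - 207\right) Q{\left(F \right)} + 110613\right) - 261850 = \left(\left(-37 - 207\right) \left(-9\right) + 110613\right) - 261850 = \left(\left(-244\right) \left(-9\right) + 110613\right) - 261850 = \left(2196 + 110613\right) - 261850 = 112809 - 261850 = -149041$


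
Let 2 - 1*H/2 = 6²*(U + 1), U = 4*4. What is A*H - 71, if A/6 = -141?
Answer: 1032049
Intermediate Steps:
U = 16
A = -846 (A = 6*(-141) = -846)
H = -1220 (H = 4 - 2*6²*(16 + 1) = 4 - 72*17 = 4 - 2*612 = 4 - 1224 = -1220)
A*H - 71 = -846*(-1220) - 71 = 1032120 - 71 = 1032049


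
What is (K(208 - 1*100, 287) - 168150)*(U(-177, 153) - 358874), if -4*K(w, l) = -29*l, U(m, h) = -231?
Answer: 238545192085/4 ≈ 5.9636e+10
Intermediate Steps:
K(w, l) = 29*l/4 (K(w, l) = -(-29)*l/4 = 29*l/4)
(K(208 - 1*100, 287) - 168150)*(U(-177, 153) - 358874) = ((29/4)*287 - 168150)*(-231 - 358874) = (8323/4 - 168150)*(-359105) = -664277/4*(-359105) = 238545192085/4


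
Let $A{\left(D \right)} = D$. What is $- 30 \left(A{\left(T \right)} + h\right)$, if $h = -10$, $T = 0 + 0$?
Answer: $300$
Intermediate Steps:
$T = 0$
$- 30 \left(A{\left(T \right)} + h\right) = - 30 \left(0 - 10\right) = \left(-30\right) \left(-10\right) = 300$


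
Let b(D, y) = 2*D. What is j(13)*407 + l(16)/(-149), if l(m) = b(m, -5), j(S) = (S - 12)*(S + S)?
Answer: 1576686/149 ≈ 10582.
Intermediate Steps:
j(S) = 2*S*(-12 + S) (j(S) = (-12 + S)*(2*S) = 2*S*(-12 + S))
l(m) = 2*m
j(13)*407 + l(16)/(-149) = (2*13*(-12 + 13))*407 + (2*16)/(-149) = (2*13*1)*407 + 32*(-1/149) = 26*407 - 32/149 = 10582 - 32/149 = 1576686/149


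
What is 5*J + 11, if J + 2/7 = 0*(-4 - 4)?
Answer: 67/7 ≈ 9.5714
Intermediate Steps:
J = -2/7 (J = -2/7 + 0*(-4 - 4) = -2/7 + 0*(-8) = -2/7 + 0 = -2/7 ≈ -0.28571)
5*J + 11 = 5*(-2/7) + 11 = -10/7 + 11 = 67/7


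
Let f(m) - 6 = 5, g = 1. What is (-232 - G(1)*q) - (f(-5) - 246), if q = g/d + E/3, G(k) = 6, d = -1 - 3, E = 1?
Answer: 5/2 ≈ 2.5000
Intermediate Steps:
f(m) = 11 (f(m) = 6 + 5 = 11)
d = -4
q = 1/12 (q = 1/(-4) + 1/3 = 1*(-¼) + 1*(⅓) = -¼ + ⅓ = 1/12 ≈ 0.083333)
(-232 - G(1)*q) - (f(-5) - 246) = (-232 - 6/12) - (11 - 246) = (-232 - 1*½) - 1*(-235) = (-232 - ½) + 235 = -465/2 + 235 = 5/2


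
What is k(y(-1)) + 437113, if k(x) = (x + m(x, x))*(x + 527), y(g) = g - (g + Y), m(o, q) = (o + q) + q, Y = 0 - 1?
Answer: 439225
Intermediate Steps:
Y = -1
m(o, q) = o + 2*q
y(g) = 1 (y(g) = g - (g - 1) = g - (-1 + g) = g + (1 - g) = 1)
k(x) = 4*x*(527 + x) (k(x) = (x + (x + 2*x))*(x + 527) = (x + 3*x)*(527 + x) = (4*x)*(527 + x) = 4*x*(527 + x))
k(y(-1)) + 437113 = 4*1*(527 + 1) + 437113 = 4*1*528 + 437113 = 2112 + 437113 = 439225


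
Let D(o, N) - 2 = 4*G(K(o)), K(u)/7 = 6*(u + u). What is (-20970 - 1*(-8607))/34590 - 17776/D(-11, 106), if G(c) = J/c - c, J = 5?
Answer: -50865425873/9849306490 ≈ -5.1644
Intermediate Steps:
K(u) = 84*u (K(u) = 7*(6*(u + u)) = 7*(6*(2*u)) = 7*(12*u) = 84*u)
G(c) = -c + 5/c (G(c) = 5/c - c = -c + 5/c)
D(o, N) = 2 - 336*o + 5/(21*o) (D(o, N) = 2 + 4*(-84*o + 5/((84*o))) = 2 + 4*(-84*o + 5*(1/(84*o))) = 2 + 4*(-84*o + 5/(84*o)) = 2 + (-336*o + 5/(21*o)) = 2 - 336*o + 5/(21*o))
(-20970 - 1*(-8607))/34590 - 17776/D(-11, 106) = (-20970 - 1*(-8607))/34590 - 17776/(2 - 336*(-11) + (5/21)/(-11)) = (-20970 + 8607)*(1/34590) - 17776/(2 + 3696 + (5/21)*(-1/11)) = -12363*1/34590 - 17776/(2 + 3696 - 5/231) = -4121/11530 - 17776/854233/231 = -4121/11530 - 17776*231/854233 = -4121/11530 - 4106256/854233 = -50865425873/9849306490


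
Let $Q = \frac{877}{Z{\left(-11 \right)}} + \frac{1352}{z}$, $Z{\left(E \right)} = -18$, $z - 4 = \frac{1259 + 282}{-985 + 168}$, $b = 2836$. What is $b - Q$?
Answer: $\frac{69791963}{31086} \approx 2245.1$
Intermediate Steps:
$z = \frac{1727}{817}$ ($z = 4 + \frac{1259 + 282}{-985 + 168} = 4 + \frac{1541}{-817} = 4 + 1541 \left(- \frac{1}{817}\right) = 4 - \frac{1541}{817} = \frac{1727}{817} \approx 2.1138$)
$Q = \frac{18367933}{31086}$ ($Q = \frac{877}{-18} + \frac{1352}{\frac{1727}{817}} = 877 \left(- \frac{1}{18}\right) + 1352 \cdot \frac{817}{1727} = - \frac{877}{18} + \frac{1104584}{1727} = \frac{18367933}{31086} \approx 590.88$)
$b - Q = 2836 - \frac{18367933}{31086} = \frac{69791963}{31086}$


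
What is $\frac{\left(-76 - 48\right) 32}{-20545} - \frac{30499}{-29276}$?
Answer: $\frac{742769123}{601475420} \approx 1.2349$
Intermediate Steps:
$\frac{\left(-76 - 48\right) 32}{-20545} - \frac{30499}{-29276} = \left(-124\right) 32 \left(- \frac{1}{20545}\right) - - \frac{30499}{29276} = \left(-3968\right) \left(- \frac{1}{20545}\right) + \frac{30499}{29276} = \frac{3968}{20545} + \frac{30499}{29276} = \frac{742769123}{601475420}$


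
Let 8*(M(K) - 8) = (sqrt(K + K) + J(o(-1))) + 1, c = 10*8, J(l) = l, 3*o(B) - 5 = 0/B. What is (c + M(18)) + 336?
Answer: 5101/12 ≈ 425.08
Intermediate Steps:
o(B) = 5/3 (o(B) = 5/3 + (0/B)/3 = 5/3 + (1/3)*0 = 5/3 + 0 = 5/3)
c = 80
M(K) = 25/3 + sqrt(2)*sqrt(K)/8 (M(K) = 8 + ((sqrt(K + K) + 5/3) + 1)/8 = 8 + ((sqrt(2*K) + 5/3) + 1)/8 = 8 + ((sqrt(2)*sqrt(K) + 5/3) + 1)/8 = 8 + ((5/3 + sqrt(2)*sqrt(K)) + 1)/8 = 8 + (8/3 + sqrt(2)*sqrt(K))/8 = 8 + (1/3 + sqrt(2)*sqrt(K)/8) = 25/3 + sqrt(2)*sqrt(K)/8)
(c + M(18)) + 336 = (80 + (25/3 + sqrt(2)*sqrt(18)/8)) + 336 = (80 + (25/3 + sqrt(2)*(3*sqrt(2))/8)) + 336 = (80 + (25/3 + 3/4)) + 336 = (80 + 109/12) + 336 = 1069/12 + 336 = 5101/12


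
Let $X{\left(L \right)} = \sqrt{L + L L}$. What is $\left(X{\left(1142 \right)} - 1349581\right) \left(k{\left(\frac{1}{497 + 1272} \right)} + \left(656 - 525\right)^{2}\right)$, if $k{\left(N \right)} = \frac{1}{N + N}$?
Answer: $- \frac{48707727871}{2} + \frac{108273 \sqrt{145034}}{2} \approx -2.4333 \cdot 10^{10}$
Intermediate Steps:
$X{\left(L \right)} = \sqrt{L + L^{2}}$
$k{\left(N \right)} = \frac{1}{2 N}$
$\left(X{\left(1142 \right)} - 1349581\right) \left(k{\left(\frac{1}{497 + 1272} \right)} + \left(656 - 525\right)^{2}\right) = \left(\sqrt{1142 \left(1 + 1142\right)} - 1349581\right) \left(\frac{1}{2 \frac{1}{497 + 1272}} + \left(656 - 525\right)^{2}\right) = \left(\sqrt{1142 \cdot 1143} - 1349581\right) \left(\frac{1}{2 \cdot \frac{1}{1769}} + 131^{2}\right) = \left(\sqrt{1305306} - 1349581\right) \left(\frac{\frac{1}{\frac{1}{1769}}}{2} + 17161\right) = \left(3 \sqrt{145034} - 1349581\right) \left(\frac{1}{2} \cdot 1769 + 17161\right) = \left(-1349581 + 3 \sqrt{145034}\right) \left(\frac{1769}{2} + 17161\right) = \left(-1349581 + 3 \sqrt{145034}\right) \frac{36091}{2} = - \frac{48707727871}{2} + \frac{108273 \sqrt{145034}}{2}$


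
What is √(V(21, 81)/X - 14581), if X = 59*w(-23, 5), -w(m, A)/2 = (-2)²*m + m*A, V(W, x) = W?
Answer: I*√966605986290/8142 ≈ 120.75*I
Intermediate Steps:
w(m, A) = -8*m - 2*A*m (w(m, A) = -2*((-2)²*m + m*A) = -2*(4*m + A*m) = -8*m - 2*A*m)
X = 24426 (X = 59*(-2*(-23)*(4 + 5)) = 59*(-2*(-23)*9) = 59*414 = 24426)
√(V(21, 81)/X - 14581) = √(21/24426 - 14581) = √(21*(1/24426) - 14581) = √(7/8142 - 14581) = √(-118718495/8142) = I*√966605986290/8142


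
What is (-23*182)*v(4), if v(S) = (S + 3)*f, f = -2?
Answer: 58604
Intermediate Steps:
v(S) = -6 - 2*S (v(S) = (S + 3)*(-2) = (3 + S)*(-2) = -6 - 2*S)
(-23*182)*v(4) = (-23*182)*(-6 - 2*4) = -4186*(-6 - 8) = -4186*(-14) = 58604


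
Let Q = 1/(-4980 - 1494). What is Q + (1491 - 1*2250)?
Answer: -4913767/6474 ≈ -759.00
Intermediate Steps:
Q = -1/6474 (Q = 1/(-6474) = -1/6474 ≈ -0.00015446)
Q + (1491 - 1*2250) = -1/6474 + (1491 - 1*2250) = -1/6474 + (1491 - 2250) = -1/6474 - 759 = -4913767/6474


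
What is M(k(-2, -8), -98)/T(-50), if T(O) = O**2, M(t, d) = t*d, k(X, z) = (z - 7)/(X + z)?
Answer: -147/2500 ≈ -0.058800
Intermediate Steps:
k(X, z) = (-7 + z)/(X + z)
M(t, d) = d*t
M(k(-2, -8), -98)/T(-50) = (-98*(-7 - 8)/(-2 - 8))/((-50)**2) = -98*(-15)/(-10)/2500 = -(-49)*(-15)/5*(1/2500) = -98*3/2*(1/2500) = -147*1/2500 = -147/2500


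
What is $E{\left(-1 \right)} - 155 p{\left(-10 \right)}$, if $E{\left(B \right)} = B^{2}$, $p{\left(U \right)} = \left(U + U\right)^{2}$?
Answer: $-61999$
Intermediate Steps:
$p{\left(U \right)} = 4 U^{2}$ ($p{\left(U \right)} = \left(2 U\right)^{2} = 4 U^{2}$)
$E{\left(-1 \right)} - 155 p{\left(-10 \right)} = \left(-1\right)^{2} - 155 \cdot 4 \left(-10\right)^{2} = 1 - 155 \cdot 4 \cdot 100 = 1 - 62000 = -61999$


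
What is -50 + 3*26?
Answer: 28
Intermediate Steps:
-50 + 3*26 = -50 + 78 = 28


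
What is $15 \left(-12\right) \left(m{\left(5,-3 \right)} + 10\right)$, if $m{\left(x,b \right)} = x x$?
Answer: $-6300$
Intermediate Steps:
$m{\left(x,b \right)} = x^{2}$
$15 \left(-12\right) \left(m{\left(5,-3 \right)} + 10\right) = 15 \left(-12\right) \left(5^{2} + 10\right) = - 180 \left(25 + 10\right) = \left(-180\right) 35 = -6300$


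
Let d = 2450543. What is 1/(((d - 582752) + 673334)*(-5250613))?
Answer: -1/13342463959625 ≈ -7.4949e-14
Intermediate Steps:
1/(((d - 582752) + 673334)*(-5250613)) = 1/(((2450543 - 582752) + 673334)*(-5250613)) = -1/5250613/(1867791 + 673334) = -1/5250613/2541125 = (1/2541125)*(-1/5250613) = -1/13342463959625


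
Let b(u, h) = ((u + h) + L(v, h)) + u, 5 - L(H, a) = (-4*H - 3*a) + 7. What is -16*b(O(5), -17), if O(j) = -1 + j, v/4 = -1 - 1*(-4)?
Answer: 224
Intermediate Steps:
v = 12 (v = 4*(-1 - 1*(-4)) = 4*(-1 + 4) = 4*3 = 12)
L(H, a) = -2 + 3*a + 4*H (L(H, a) = 5 - ((-4*H - 3*a) + 7) = 5 - (7 - 4*H - 3*a) = 5 + (-7 + 3*a + 4*H) = -2 + 3*a + 4*H)
b(u, h) = 46 + 2*u + 4*h (b(u, h) = ((u + h) + (-2 + 3*h + 4*12)) + u = ((h + u) + (-2 + 3*h + 48)) + u = ((h + u) + (46 + 3*h)) + u = (46 + u + 4*h) + u = 46 + 2*u + 4*h)
-16*b(O(5), -17) = -16*(46 + 2*(-1 + 5) + 4*(-17)) = -16*(46 + 2*4 - 68) = -16*(46 + 8 - 68) = -16*(-14) = 224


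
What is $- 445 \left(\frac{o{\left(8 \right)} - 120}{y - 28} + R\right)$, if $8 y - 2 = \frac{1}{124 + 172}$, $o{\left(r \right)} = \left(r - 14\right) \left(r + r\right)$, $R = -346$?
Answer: $\frac{9889910510}{65711} \approx 1.5051 \cdot 10^{5}$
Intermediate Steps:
$o{\left(r \right)} = 2 r \left(-14 + r\right)$ ($o{\left(r \right)} = \left(-14 + r\right) 2 r = 2 r \left(-14 + r\right)$)
$y = \frac{593}{2368}$ ($y = \frac{1}{4} + \frac{1}{8 \left(124 + 172\right)} = \frac{1}{4} + \frac{1}{8 \cdot 296} = \frac{1}{4} + \frac{1}{8} \cdot \frac{1}{296} = \frac{1}{4} + \frac{1}{2368} = \frac{593}{2368} \approx 0.25042$)
$- 445 \left(\frac{o{\left(8 \right)} - 120}{y - 28} + R\right) = - 445 \left(\frac{2 \cdot 8 \left(-14 + 8\right) - 120}{\frac{593}{2368} - 28} - 346\right) = - 445 \left(\frac{2 \cdot 8 \left(-6\right) - 120}{- \frac{65711}{2368}} - 346\right) = - 445 \left(\left(-96 - 120\right) \left(- \frac{2368}{65711}\right) - 346\right) = - 445 \left(\left(-216\right) \left(- \frac{2368}{65711}\right) - 346\right) = - 445 \left(\frac{511488}{65711} - 346\right) = \left(-445\right) \left(- \frac{22224518}{65711}\right) = \frac{9889910510}{65711}$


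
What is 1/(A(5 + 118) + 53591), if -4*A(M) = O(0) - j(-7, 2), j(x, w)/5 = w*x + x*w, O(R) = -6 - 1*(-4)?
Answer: 2/107113 ≈ 1.8672e-5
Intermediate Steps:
O(R) = -2 (O(R) = -6 + 4 = -2)
j(x, w) = 10*w*x (j(x, w) = 5*(w*x + x*w) = 5*(w*x + w*x) = 5*(2*w*x) = 10*w*x)
A(M) = -69/2 (A(M) = -(-2 - 10*2*(-7))/4 = -(-2 - 1*(-140))/4 = -(-2 + 140)/4 = -¼*138 = -69/2)
1/(A(5 + 118) + 53591) = 1/(-69/2 + 53591) = 1/(107113/2) = 2/107113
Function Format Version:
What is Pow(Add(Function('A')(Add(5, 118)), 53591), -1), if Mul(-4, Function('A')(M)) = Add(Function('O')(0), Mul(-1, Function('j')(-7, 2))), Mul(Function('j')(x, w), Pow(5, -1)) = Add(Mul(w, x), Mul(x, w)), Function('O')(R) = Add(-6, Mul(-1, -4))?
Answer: Rational(2, 107113) ≈ 1.8672e-5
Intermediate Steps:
Function('O')(R) = -2 (Function('O')(R) = Add(-6, 4) = -2)
Function('j')(x, w) = Mul(10, w, x) (Function('j')(x, w) = Mul(5, Add(Mul(w, x), Mul(x, w))) = Mul(5, Add(Mul(w, x), Mul(w, x))) = Mul(5, Mul(2, w, x)) = Mul(10, w, x))
Function('A')(M) = Rational(-69, 2) (Function('A')(M) = Mul(Rational(-1, 4), Add(-2, Mul(-1, Mul(10, 2, -7)))) = Mul(Rational(-1, 4), Add(-2, Mul(-1, -140))) = Mul(Rational(-1, 4), Add(-2, 140)) = Mul(Rational(-1, 4), 138) = Rational(-69, 2))
Pow(Add(Function('A')(Add(5, 118)), 53591), -1) = Pow(Add(Rational(-69, 2), 53591), -1) = Pow(Rational(107113, 2), -1) = Rational(2, 107113)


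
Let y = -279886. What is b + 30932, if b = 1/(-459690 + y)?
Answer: 22876564831/739576 ≈ 30932.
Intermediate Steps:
b = -1/739576 (b = 1/(-459690 - 279886) = 1/(-739576) = -1/739576 ≈ -1.3521e-6)
b + 30932 = -1/739576 + 30932 = 22876564831/739576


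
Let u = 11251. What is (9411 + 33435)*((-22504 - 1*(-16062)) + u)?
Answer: 206046414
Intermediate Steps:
(9411 + 33435)*((-22504 - 1*(-16062)) + u) = (9411 + 33435)*((-22504 - 1*(-16062)) + 11251) = 42846*((-22504 + 16062) + 11251) = 42846*(-6442 + 11251) = 42846*4809 = 206046414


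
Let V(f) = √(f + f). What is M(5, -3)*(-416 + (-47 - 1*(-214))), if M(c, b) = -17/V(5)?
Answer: 4233*√10/10 ≈ 1338.6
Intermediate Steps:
V(f) = √2*√f (V(f) = √(2*f) = √2*√f)
M(c, b) = -17*√10/10
M(5, -3)*(-416 + (-47 - 1*(-214))) = (-17*√10/10)*(-416 + (-47 - 1*(-214))) = (-17*√10/10)*(-416 + (-47 + 214)) = (-17*√10/10)*(-416 + 167) = -17*√10/10*(-249) = 4233*√10/10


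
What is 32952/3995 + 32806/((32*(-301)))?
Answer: 93166847/19239920 ≈ 4.8424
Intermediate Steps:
32952/3995 + 32806/((32*(-301))) = 32952*(1/3995) + 32806/(-9632) = 32952/3995 + 32806*(-1/9632) = 32952/3995 - 16403/4816 = 93166847/19239920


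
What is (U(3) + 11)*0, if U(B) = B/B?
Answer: 0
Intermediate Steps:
U(B) = 1
(U(3) + 11)*0 = (1 + 11)*0 = 12*0 = 0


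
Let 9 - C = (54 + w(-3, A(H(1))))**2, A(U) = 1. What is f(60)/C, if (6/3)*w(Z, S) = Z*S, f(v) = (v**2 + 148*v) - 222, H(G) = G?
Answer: -1816/407 ≈ -4.4619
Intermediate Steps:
f(v) = -222 + v**2 + 148*v
w(Z, S) = S*Z/2 (w(Z, S) = (Z*S)/2 = (S*Z)/2 = S*Z/2)
C = -10989/4 (C = 9 - (54 + (1/2)*1*(-3))**2 = 9 - (54 - 3/2)**2 = 9 - (105/2)**2 = 9 - 1*11025/4 = 9 - 11025/4 = -10989/4 ≈ -2747.3)
f(60)/C = (-222 + 60**2 + 148*60)/(-10989/4) = (-222 + 3600 + 8880)*(-4/10989) = 12258*(-4/10989) = -1816/407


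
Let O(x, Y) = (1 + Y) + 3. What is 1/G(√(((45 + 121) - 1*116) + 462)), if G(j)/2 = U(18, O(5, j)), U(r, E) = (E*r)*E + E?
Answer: 2377/39818632 - 145*√2/9954658 ≈ 3.9096e-5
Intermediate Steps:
O(x, Y) = 4 + Y
U(r, E) = E + r*E² (U(r, E) = r*E² + E = E + r*E²)
G(j) = 2*(4 + j)*(73 + 18*j) (G(j) = 2*((4 + j)*(1 + (4 + j)*18)) = 2*((4 + j)*(1 + (72 + 18*j))) = 2*((4 + j)*(73 + 18*j)) = 2*(4 + j)*(73 + 18*j))
1/G(√(((45 + 121) - 1*116) + 462)) = 1/(2*(4 + √(((45 + 121) - 1*116) + 462))*(73 + 18*√(((45 + 121) - 1*116) + 462))) = 1/(2*(4 + √((166 - 116) + 462))*(73 + 18*√((166 - 116) + 462))) = 1/(2*(4 + √(50 + 462))*(73 + 18*√(50 + 462))) = 1/(2*(4 + √512)*(73 + 18*√512)) = 1/(2*(4 + 16*√2)*(73 + 18*(16*√2))) = 1/(2*(4 + 16*√2)*(73 + 288*√2))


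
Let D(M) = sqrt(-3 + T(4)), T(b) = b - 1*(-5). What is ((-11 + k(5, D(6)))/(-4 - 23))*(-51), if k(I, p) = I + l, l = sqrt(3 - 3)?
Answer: -34/3 ≈ -11.333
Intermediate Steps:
T(b) = 5 + b (T(b) = b + 5 = 5 + b)
l = 0 (l = sqrt(0) = 0)
D(M) = sqrt(6) (D(M) = sqrt(-3 + (5 + 4)) = sqrt(-3 + 9) = sqrt(6))
k(I, p) = I (k(I, p) = I + 0 = I)
((-11 + k(5, D(6)))/(-4 - 23))*(-51) = ((-11 + 5)/(-4 - 23))*(-51) = -6/(-27)*(-51) = -6*(-1/27)*(-51) = (2/9)*(-51) = -34/3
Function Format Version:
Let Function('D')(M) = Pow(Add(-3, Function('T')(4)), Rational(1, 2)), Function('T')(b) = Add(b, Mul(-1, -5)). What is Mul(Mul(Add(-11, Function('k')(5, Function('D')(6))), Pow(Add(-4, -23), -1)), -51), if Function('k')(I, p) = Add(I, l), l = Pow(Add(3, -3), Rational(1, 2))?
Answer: Rational(-34, 3) ≈ -11.333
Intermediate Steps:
Function('T')(b) = Add(5, b) (Function('T')(b) = Add(b, 5) = Add(5, b))
l = 0 (l = Pow(0, Rational(1, 2)) = 0)
Function('D')(M) = Pow(6, Rational(1, 2)) (Function('D')(M) = Pow(Add(-3, Add(5, 4)), Rational(1, 2)) = Pow(Add(-3, 9), Rational(1, 2)) = Pow(6, Rational(1, 2)))
Function('k')(I, p) = I (Function('k')(I, p) = Add(I, 0) = I)
Mul(Mul(Add(-11, Function('k')(5, Function('D')(6))), Pow(Add(-4, -23), -1)), -51) = Mul(Mul(Add(-11, 5), Pow(Add(-4, -23), -1)), -51) = Mul(Mul(-6, Pow(-27, -1)), -51) = Mul(Mul(-6, Rational(-1, 27)), -51) = Mul(Rational(2, 9), -51) = Rational(-34, 3)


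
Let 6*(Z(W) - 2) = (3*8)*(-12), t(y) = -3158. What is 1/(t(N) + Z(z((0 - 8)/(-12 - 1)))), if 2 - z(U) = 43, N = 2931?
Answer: -1/3204 ≈ -0.00031211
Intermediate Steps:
z(U) = -41 (z(U) = 2 - 1*43 = 2 - 43 = -41)
Z(W) = -46 (Z(W) = 2 + ((3*8)*(-12))/6 = 2 + (24*(-12))/6 = 2 + (1/6)*(-288) = 2 - 48 = -46)
1/(t(N) + Z(z((0 - 8)/(-12 - 1)))) = 1/(-3158 - 46) = 1/(-3204) = -1/3204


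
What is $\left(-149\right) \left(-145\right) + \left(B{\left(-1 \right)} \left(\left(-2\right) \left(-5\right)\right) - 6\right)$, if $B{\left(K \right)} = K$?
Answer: $21589$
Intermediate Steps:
$\left(-149\right) \left(-145\right) + \left(B{\left(-1 \right)} \left(\left(-2\right) \left(-5\right)\right) - 6\right) = \left(-149\right) \left(-145\right) - \left(6 - -10\right) = 21605 - 16 = 21589$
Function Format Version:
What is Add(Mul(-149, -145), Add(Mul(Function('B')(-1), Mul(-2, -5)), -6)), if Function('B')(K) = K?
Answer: 21589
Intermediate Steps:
Add(Mul(-149, -145), Add(Mul(Function('B')(-1), Mul(-2, -5)), -6)) = Add(Mul(-149, -145), Add(Mul(-1, Mul(-2, -5)), -6)) = Add(21605, Add(Mul(-1, 10), -6)) = Add(21605, Add(-10, -6)) = Add(21605, -16) = 21589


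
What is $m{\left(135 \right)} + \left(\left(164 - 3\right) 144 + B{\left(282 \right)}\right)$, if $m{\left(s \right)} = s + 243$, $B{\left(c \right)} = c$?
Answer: $23844$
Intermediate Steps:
$m{\left(s \right)} = 243 + s$
$m{\left(135 \right)} + \left(\left(164 - 3\right) 144 + B{\left(282 \right)}\right) = \left(243 + 135\right) + \left(\left(164 - 3\right) 144 + 282\right) = 378 + \left(161 \cdot 144 + 282\right) = 378 + \left(23184 + 282\right) = 378 + 23466 = 23844$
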